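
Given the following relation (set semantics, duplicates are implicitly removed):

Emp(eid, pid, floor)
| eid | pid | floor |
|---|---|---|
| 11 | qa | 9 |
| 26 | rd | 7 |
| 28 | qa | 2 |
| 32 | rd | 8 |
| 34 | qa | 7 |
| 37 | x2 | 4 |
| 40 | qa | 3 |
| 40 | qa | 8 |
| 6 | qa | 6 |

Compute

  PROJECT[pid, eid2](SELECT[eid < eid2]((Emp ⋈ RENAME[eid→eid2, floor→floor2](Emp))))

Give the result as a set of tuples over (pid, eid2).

ρ[eid→eid2, floor→floor2]: schema becomes (eid2, pid, floor2); tuples unchanged.
Joining Emp and RENAME[eid→eid2, floor→floor2](Emp) on pid yields {(11, qa, 9, 11, 9), (11, qa, 9, 28, 2), (11, qa, 9, 34, 7), (11, qa, 9, 40, 3), (11, qa, 9, 40, 8), (11, qa, 9, 6, 6), (26, rd, 7, 26, 7), (26, rd, 7, 32, 8), (28, qa, 2, 11, 9), (28, qa, 2, 28, 2), (28, qa, 2, 34, 7), (28, qa, 2, 40, 3), (28, qa, 2, 40, 8), (28, qa, 2, 6, 6), (32, rd, 8, 26, 7), (32, rd, 8, 32, 8), (34, qa, 7, 11, 9), (34, qa, 7, 28, 2), (34, qa, 7, 34, 7), (34, qa, 7, 40, 3), (34, qa, 7, 40, 8), (34, qa, 7, 6, 6), (37, x2, 4, 37, 4), (40, qa, 3, 11, 9), (40, qa, 3, 28, 2), (40, qa, 3, 34, 7), (40, qa, 3, 40, 3), (40, qa, 3, 40, 8), (40, qa, 3, 6, 6), (40, qa, 8, 11, 9), (40, qa, 8, 28, 2), (40, qa, 8, 34, 7), (40, qa, 8, 40, 3), (40, qa, 8, 40, 8), (40, qa, 8, 6, 6), (6, qa, 6, 11, 9), (6, qa, 6, 28, 2), (6, qa, 6, 34, 7), (6, qa, 6, 40, 3), (6, qa, 6, 40, 8), (6, qa, 6, 6, 6)}.
Filtering on eid < eid2 leaves {(11, qa, 9, 28, 2), (11, qa, 9, 34, 7), (11, qa, 9, 40, 3), (11, qa, 9, 40, 8), (26, rd, 7, 32, 8), (28, qa, 2, 34, 7), (28, qa, 2, 40, 3), (28, qa, 2, 40, 8), (34, qa, 7, 40, 3), (34, qa, 7, 40, 8), (6, qa, 6, 11, 9), (6, qa, 6, 28, 2), (6, qa, 6, 34, 7), (6, qa, 6, 40, 3), (6, qa, 6, 40, 8)}.
Keep only column(s) pid, eid2 (10 duplicate(s) eliminated): {(qa, 11), (qa, 28), (qa, 34), (qa, 40), (rd, 32)}

{(qa, 11), (qa, 28), (qa, 34), (qa, 40), (rd, 32)}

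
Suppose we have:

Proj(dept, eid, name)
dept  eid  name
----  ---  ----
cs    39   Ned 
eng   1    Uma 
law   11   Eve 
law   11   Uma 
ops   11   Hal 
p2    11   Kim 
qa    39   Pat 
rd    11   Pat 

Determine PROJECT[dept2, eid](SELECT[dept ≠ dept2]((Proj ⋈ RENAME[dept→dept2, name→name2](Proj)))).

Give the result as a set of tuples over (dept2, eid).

ρ[dept→dept2, name→name2]: schema becomes (dept2, eid, name2); tuples unchanged.
Proj ⋈ RENAME[dept→dept2, name→name2](Proj) (natural join on eid): {(cs, 39, Ned, cs, Ned), (cs, 39, Ned, qa, Pat), (eng, 1, Uma, eng, Uma), (law, 11, Eve, law, Eve), (law, 11, Eve, law, Uma), (law, 11, Eve, ops, Hal), (law, 11, Eve, p2, Kim), (law, 11, Eve, rd, Pat), (law, 11, Uma, law, Eve), (law, 11, Uma, law, Uma), (law, 11, Uma, ops, Hal), (law, 11, Uma, p2, Kim), (law, 11, Uma, rd, Pat), (ops, 11, Hal, law, Eve), (ops, 11, Hal, law, Uma), (ops, 11, Hal, ops, Hal), (ops, 11, Hal, p2, Kim), (ops, 11, Hal, rd, Pat), (p2, 11, Kim, law, Eve), (p2, 11, Kim, law, Uma), (p2, 11, Kim, ops, Hal), (p2, 11, Kim, p2, Kim), (p2, 11, Kim, rd, Pat), (qa, 39, Pat, cs, Ned), (qa, 39, Pat, qa, Pat), (rd, 11, Pat, law, Eve), (rd, 11, Pat, law, Uma), (rd, 11, Pat, ops, Hal), (rd, 11, Pat, p2, Kim), (rd, 11, Pat, rd, Pat)}
Filtering on dept ≠ dept2 leaves {(cs, 39, Ned, qa, Pat), (law, 11, Eve, ops, Hal), (law, 11, Eve, p2, Kim), (law, 11, Eve, rd, Pat), (law, 11, Uma, ops, Hal), (law, 11, Uma, p2, Kim), (law, 11, Uma, rd, Pat), (ops, 11, Hal, law, Eve), (ops, 11, Hal, law, Uma), (ops, 11, Hal, p2, Kim), (ops, 11, Hal, rd, Pat), (p2, 11, Kim, law, Eve), (p2, 11, Kim, law, Uma), (p2, 11, Kim, ops, Hal), (p2, 11, Kim, rd, Pat), (qa, 39, Pat, cs, Ned), (rd, 11, Pat, law, Eve), (rd, 11, Pat, law, Uma), (rd, 11, Pat, ops, Hal), (rd, 11, Pat, p2, Kim)}.
π[dept2, eid]: project onto (dept2, eid) (14 duplicate(s) eliminated) → {(cs, 39), (law, 11), (ops, 11), (p2, 11), (qa, 39), (rd, 11)}

{(cs, 39), (law, 11), (ops, 11), (p2, 11), (qa, 39), (rd, 11)}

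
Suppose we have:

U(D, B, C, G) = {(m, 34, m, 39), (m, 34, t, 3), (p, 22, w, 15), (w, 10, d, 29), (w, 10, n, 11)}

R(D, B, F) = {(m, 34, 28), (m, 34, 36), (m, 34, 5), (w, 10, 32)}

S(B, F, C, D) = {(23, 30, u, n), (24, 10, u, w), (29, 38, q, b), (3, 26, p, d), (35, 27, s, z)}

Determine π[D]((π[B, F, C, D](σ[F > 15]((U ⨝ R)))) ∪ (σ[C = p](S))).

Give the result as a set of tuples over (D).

Joining U and R on D, B yields {(m, 34, m, 39, 28), (m, 34, m, 39, 36), (m, 34, m, 39, 5), (m, 34, t, 3, 28), (m, 34, t, 3, 36), (m, 34, t, 3, 5), (w, 10, d, 29, 32), (w, 10, n, 11, 32)}.
Apply σ_{F > 15}; surviving tuples: {(m, 34, m, 39, 28), (m, 34, m, 39, 36), (m, 34, t, 3, 28), (m, 34, t, 3, 36), (w, 10, d, 29, 32), (w, 10, n, 11, 32)}
Keep only column(s) B, F, C, D: {(10, 32, d, w), (10, 32, n, w), (34, 28, m, m), (34, 28, t, m), (34, 36, m, m), (34, 36, t, m)}
Apply σ_{C = p}; surviving tuples: {(3, 26, p, d)}
Set union of the two operands is {(10, 32, d, w), (10, 32, n, w), (3, 26, p, d), (34, 28, m, m), (34, 28, t, m), (34, 36, m, m), (34, 36, t, m)}.
Keep only column(s) D (4 duplicate(s) eliminated): {d, m, w}

{d, m, w}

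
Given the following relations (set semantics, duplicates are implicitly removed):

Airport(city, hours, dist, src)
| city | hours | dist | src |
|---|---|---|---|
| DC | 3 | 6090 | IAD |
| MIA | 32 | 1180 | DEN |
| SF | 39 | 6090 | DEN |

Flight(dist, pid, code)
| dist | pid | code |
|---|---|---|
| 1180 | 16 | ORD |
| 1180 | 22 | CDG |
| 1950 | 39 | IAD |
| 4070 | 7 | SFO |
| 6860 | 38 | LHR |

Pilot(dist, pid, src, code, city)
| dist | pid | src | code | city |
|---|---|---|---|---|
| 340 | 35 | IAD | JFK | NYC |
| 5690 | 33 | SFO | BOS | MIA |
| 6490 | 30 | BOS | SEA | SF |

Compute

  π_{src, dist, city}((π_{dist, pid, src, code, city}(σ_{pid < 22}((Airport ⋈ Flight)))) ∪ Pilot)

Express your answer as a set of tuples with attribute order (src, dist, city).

{(BOS, 6490, SF), (DEN, 1180, MIA), (IAD, 340, NYC), (SFO, 5690, MIA)}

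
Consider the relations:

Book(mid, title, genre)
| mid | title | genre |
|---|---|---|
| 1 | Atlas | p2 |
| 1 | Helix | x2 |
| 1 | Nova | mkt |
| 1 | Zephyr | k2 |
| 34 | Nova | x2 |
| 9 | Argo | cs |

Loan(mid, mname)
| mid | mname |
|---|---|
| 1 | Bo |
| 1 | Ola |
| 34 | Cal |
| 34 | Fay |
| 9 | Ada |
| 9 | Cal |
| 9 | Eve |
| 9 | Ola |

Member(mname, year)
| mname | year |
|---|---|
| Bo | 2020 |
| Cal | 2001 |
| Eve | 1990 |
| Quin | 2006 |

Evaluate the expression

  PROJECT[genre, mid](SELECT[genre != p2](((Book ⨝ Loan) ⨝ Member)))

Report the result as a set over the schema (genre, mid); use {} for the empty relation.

{(cs, 9), (k2, 1), (mkt, 1), (x2, 1), (x2, 34)}

Natural join on mid: {(1, Atlas, p2, Bo), (1, Atlas, p2, Ola), (1, Helix, x2, Bo), (1, Helix, x2, Ola), (1, Nova, mkt, Bo), (1, Nova, mkt, Ola), (1, Zephyr, k2, Bo), (1, Zephyr, k2, Ola), (34, Nova, x2, Cal), (34, Nova, x2, Fay), (9, Argo, cs, Ada), (9, Argo, cs, Cal), (9, Argo, cs, Eve), (9, Argo, cs, Ola)}
Natural join on mname: {(1, Atlas, p2, Bo, 2020), (1, Helix, x2, Bo, 2020), (1, Nova, mkt, Bo, 2020), (1, Zephyr, k2, Bo, 2020), (34, Nova, x2, Cal, 2001), (9, Argo, cs, Cal, 2001), (9, Argo, cs, Eve, 1990)}
Filtering on genre != p2 leaves {(1, Helix, x2, Bo, 2020), (1, Nova, mkt, Bo, 2020), (1, Zephyr, k2, Bo, 2020), (34, Nova, x2, Cal, 2001), (9, Argo, cs, Cal, 2001), (9, Argo, cs, Eve, 1990)}.
Keep only column(s) genre, mid (1 duplicate(s) eliminated): {(cs, 9), (k2, 1), (mkt, 1), (x2, 1), (x2, 34)}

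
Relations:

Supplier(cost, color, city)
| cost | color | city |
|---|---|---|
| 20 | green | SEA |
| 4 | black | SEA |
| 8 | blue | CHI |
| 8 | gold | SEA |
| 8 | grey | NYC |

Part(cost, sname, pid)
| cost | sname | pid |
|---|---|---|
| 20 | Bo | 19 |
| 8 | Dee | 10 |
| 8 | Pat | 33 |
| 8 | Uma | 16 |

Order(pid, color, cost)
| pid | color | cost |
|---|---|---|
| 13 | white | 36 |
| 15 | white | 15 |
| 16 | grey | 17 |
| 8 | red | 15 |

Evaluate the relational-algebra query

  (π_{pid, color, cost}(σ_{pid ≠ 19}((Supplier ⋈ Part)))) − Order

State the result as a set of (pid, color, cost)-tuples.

Natural join on cost: {(20, green, SEA, Bo, 19), (8, blue, CHI, Dee, 10), (8, blue, CHI, Pat, 33), (8, blue, CHI, Uma, 16), (8, gold, SEA, Dee, 10), (8, gold, SEA, Pat, 33), (8, gold, SEA, Uma, 16), (8, grey, NYC, Dee, 10), (8, grey, NYC, Pat, 33), (8, grey, NYC, Uma, 16)}
Selection pid ≠ 19: {(8, blue, CHI, Dee, 10), (8, blue, CHI, Pat, 33), (8, blue, CHI, Uma, 16), (8, gold, SEA, Dee, 10), (8, gold, SEA, Pat, 33), (8, gold, SEA, Uma, 16), (8, grey, NYC, Dee, 10), (8, grey, NYC, Pat, 33), (8, grey, NYC, Uma, 16)}
π_{pid, color, cost} gives {(10, blue, 8), (10, gold, 8), (10, grey, 8), (16, blue, 8), (16, gold, 8), (16, grey, 8), (33, blue, 8), (33, gold, 8), (33, grey, 8)}.
Taking the difference: {(10, blue, 8), (10, gold, 8), (10, grey, 8), (16, blue, 8), (16, gold, 8), (16, grey, 8), (33, blue, 8), (33, gold, 8), (33, grey, 8)}

{(10, blue, 8), (10, gold, 8), (10, grey, 8), (16, blue, 8), (16, gold, 8), (16, grey, 8), (33, blue, 8), (33, gold, 8), (33, grey, 8)}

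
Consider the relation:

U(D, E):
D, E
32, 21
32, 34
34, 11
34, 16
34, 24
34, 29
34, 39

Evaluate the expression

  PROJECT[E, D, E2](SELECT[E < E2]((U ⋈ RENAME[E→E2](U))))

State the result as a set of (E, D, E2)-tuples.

ρ[E→E2]: schema becomes (D, E2); tuples unchanged.
U ⋈ RENAME[E→E2](U) (natural join on D): {(32, 21, 21), (32, 21, 34), (32, 34, 21), (32, 34, 34), (34, 11, 11), (34, 11, 16), (34, 11, 24), (34, 11, 29), (34, 11, 39), (34, 16, 11), (34, 16, 16), (34, 16, 24), (34, 16, 29), (34, 16, 39), (34, 24, 11), (34, 24, 16), (34, 24, 24), (34, 24, 29), (34, 24, 39), (34, 29, 11), (34, 29, 16), (34, 29, 24), (34, 29, 29), (34, 29, 39), (34, 39, 11), (34, 39, 16), (34, 39, 24), (34, 39, 29), (34, 39, 39)}
Apply σ_{E < E2}; surviving tuples: {(32, 21, 34), (34, 11, 16), (34, 11, 24), (34, 11, 29), (34, 11, 39), (34, 16, 24), (34, 16, 29), (34, 16, 39), (34, 24, 29), (34, 24, 39), (34, 29, 39)}
π_{E, D, E2} gives {(11, 34, 16), (11, 34, 24), (11, 34, 29), (11, 34, 39), (16, 34, 24), (16, 34, 29), (16, 34, 39), (21, 32, 34), (24, 34, 29), (24, 34, 39), (29, 34, 39)}.

{(11, 34, 16), (11, 34, 24), (11, 34, 29), (11, 34, 39), (16, 34, 24), (16, 34, 29), (16, 34, 39), (21, 32, 34), (24, 34, 29), (24, 34, 39), (29, 34, 39)}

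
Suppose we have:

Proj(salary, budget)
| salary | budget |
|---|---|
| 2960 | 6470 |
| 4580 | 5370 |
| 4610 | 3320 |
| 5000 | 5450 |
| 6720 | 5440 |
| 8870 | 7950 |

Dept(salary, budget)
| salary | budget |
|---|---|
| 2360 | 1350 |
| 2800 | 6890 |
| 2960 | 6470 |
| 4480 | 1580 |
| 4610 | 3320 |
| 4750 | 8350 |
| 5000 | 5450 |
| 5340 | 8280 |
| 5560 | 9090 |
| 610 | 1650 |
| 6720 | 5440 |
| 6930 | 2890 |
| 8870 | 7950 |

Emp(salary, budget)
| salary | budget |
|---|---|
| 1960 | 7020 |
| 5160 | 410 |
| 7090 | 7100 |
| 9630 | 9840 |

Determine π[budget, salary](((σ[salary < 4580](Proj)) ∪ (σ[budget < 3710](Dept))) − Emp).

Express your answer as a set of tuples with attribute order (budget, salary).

{(1350, 2360), (1580, 4480), (1650, 610), (2890, 6930), (3320, 4610), (6470, 2960)}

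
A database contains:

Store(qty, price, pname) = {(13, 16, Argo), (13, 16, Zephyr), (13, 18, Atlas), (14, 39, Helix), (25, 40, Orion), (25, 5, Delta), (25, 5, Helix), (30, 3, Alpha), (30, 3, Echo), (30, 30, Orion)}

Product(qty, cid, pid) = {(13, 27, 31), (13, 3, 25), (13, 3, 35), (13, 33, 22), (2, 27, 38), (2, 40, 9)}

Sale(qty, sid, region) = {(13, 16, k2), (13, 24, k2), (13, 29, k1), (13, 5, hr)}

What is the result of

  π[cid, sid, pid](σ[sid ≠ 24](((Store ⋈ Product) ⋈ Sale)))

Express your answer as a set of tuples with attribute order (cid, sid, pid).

Natural join on qty: {(13, 16, Argo, 27, 31), (13, 16, Argo, 3, 25), (13, 16, Argo, 3, 35), (13, 16, Argo, 33, 22), (13, 16, Zephyr, 27, 31), (13, 16, Zephyr, 3, 25), (13, 16, Zephyr, 3, 35), (13, 16, Zephyr, 33, 22), (13, 18, Atlas, 27, 31), (13, 18, Atlas, 3, 25), (13, 18, Atlas, 3, 35), (13, 18, Atlas, 33, 22)}
Natural join on qty: {(13, 16, Argo, 27, 31, 16, k2), (13, 16, Argo, 27, 31, 24, k2), (13, 16, Argo, 27, 31, 29, k1), (13, 16, Argo, 27, 31, 5, hr), (13, 16, Argo, 3, 25, 16, k2), (13, 16, Argo, 3, 25, 24, k2), (13, 16, Argo, 3, 25, 29, k1), (13, 16, Argo, 3, 25, 5, hr), (13, 16, Argo, 3, 35, 16, k2), (13, 16, Argo, 3, 35, 24, k2), (13, 16, Argo, 3, 35, 29, k1), (13, 16, Argo, 3, 35, 5, hr), (13, 16, Argo, 33, 22, 16, k2), (13, 16, Argo, 33, 22, 24, k2), (13, 16, Argo, 33, 22, 29, k1), (13, 16, Argo, 33, 22, 5, hr), (13, 16, Zephyr, 27, 31, 16, k2), (13, 16, Zephyr, 27, 31, 24, k2), (13, 16, Zephyr, 27, 31, 29, k1), (13, 16, Zephyr, 27, 31, 5, hr), (13, 16, Zephyr, 3, 25, 16, k2), (13, 16, Zephyr, 3, 25, 24, k2), (13, 16, Zephyr, 3, 25, 29, k1), (13, 16, Zephyr, 3, 25, 5, hr), (13, 16, Zephyr, 3, 35, 16, k2), (13, 16, Zephyr, 3, 35, 24, k2), (13, 16, Zephyr, 3, 35, 29, k1), (13, 16, Zephyr, 3, 35, 5, hr), (13, 16, Zephyr, 33, 22, 16, k2), (13, 16, Zephyr, 33, 22, 24, k2), (13, 16, Zephyr, 33, 22, 29, k1), (13, 16, Zephyr, 33, 22, 5, hr), (13, 18, Atlas, 27, 31, 16, k2), (13, 18, Atlas, 27, 31, 24, k2), (13, 18, Atlas, 27, 31, 29, k1), (13, 18, Atlas, 27, 31, 5, hr), (13, 18, Atlas, 3, 25, 16, k2), (13, 18, Atlas, 3, 25, 24, k2), (13, 18, Atlas, 3, 25, 29, k1), (13, 18, Atlas, 3, 25, 5, hr), (13, 18, Atlas, 3, 35, 16, k2), (13, 18, Atlas, 3, 35, 24, k2), (13, 18, Atlas, 3, 35, 29, k1), (13, 18, Atlas, 3, 35, 5, hr), (13, 18, Atlas, 33, 22, 16, k2), (13, 18, Atlas, 33, 22, 24, k2), (13, 18, Atlas, 33, 22, 29, k1), (13, 18, Atlas, 33, 22, 5, hr)}
Filtering on sid ≠ 24 leaves {(13, 16, Argo, 27, 31, 16, k2), (13, 16, Argo, 27, 31, 29, k1), (13, 16, Argo, 27, 31, 5, hr), (13, 16, Argo, 3, 25, 16, k2), (13, 16, Argo, 3, 25, 29, k1), (13, 16, Argo, 3, 25, 5, hr), (13, 16, Argo, 3, 35, 16, k2), (13, 16, Argo, 3, 35, 29, k1), (13, 16, Argo, 3, 35, 5, hr), (13, 16, Argo, 33, 22, 16, k2), (13, 16, Argo, 33, 22, 29, k1), (13, 16, Argo, 33, 22, 5, hr), (13, 16, Zephyr, 27, 31, 16, k2), (13, 16, Zephyr, 27, 31, 29, k1), (13, 16, Zephyr, 27, 31, 5, hr), (13, 16, Zephyr, 3, 25, 16, k2), (13, 16, Zephyr, 3, 25, 29, k1), (13, 16, Zephyr, 3, 25, 5, hr), (13, 16, Zephyr, 3, 35, 16, k2), (13, 16, Zephyr, 3, 35, 29, k1), (13, 16, Zephyr, 3, 35, 5, hr), (13, 16, Zephyr, 33, 22, 16, k2), (13, 16, Zephyr, 33, 22, 29, k1), (13, 16, Zephyr, 33, 22, 5, hr), (13, 18, Atlas, 27, 31, 16, k2), (13, 18, Atlas, 27, 31, 29, k1), (13, 18, Atlas, 27, 31, 5, hr), (13, 18, Atlas, 3, 25, 16, k2), (13, 18, Atlas, 3, 25, 29, k1), (13, 18, Atlas, 3, 25, 5, hr), (13, 18, Atlas, 3, 35, 16, k2), (13, 18, Atlas, 3, 35, 29, k1), (13, 18, Atlas, 3, 35, 5, hr), (13, 18, Atlas, 33, 22, 16, k2), (13, 18, Atlas, 33, 22, 29, k1), (13, 18, Atlas, 33, 22, 5, hr)}.
π_{cid, sid, pid} gives {(27, 16, 31), (27, 29, 31), (27, 5, 31), (3, 16, 25), (3, 16, 35), (3, 29, 25), (3, 29, 35), (3, 5, 25), (3, 5, 35), (33, 16, 22), (33, 29, 22), (33, 5, 22)} (24 duplicate(s) eliminated).

{(27, 16, 31), (27, 29, 31), (27, 5, 31), (3, 16, 25), (3, 16, 35), (3, 29, 25), (3, 29, 35), (3, 5, 25), (3, 5, 35), (33, 16, 22), (33, 29, 22), (33, 5, 22)}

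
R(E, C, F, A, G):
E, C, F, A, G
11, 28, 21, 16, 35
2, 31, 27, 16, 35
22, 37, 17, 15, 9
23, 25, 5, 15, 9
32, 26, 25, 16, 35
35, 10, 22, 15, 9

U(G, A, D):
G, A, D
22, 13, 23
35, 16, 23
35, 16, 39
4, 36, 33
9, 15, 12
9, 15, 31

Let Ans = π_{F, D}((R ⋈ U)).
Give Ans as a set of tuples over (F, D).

Joining R and U on A, G yields {(11, 28, 21, 16, 35, 23), (11, 28, 21, 16, 35, 39), (2, 31, 27, 16, 35, 23), (2, 31, 27, 16, 35, 39), (22, 37, 17, 15, 9, 12), (22, 37, 17, 15, 9, 31), (23, 25, 5, 15, 9, 12), (23, 25, 5, 15, 9, 31), (32, 26, 25, 16, 35, 23), (32, 26, 25, 16, 35, 39), (35, 10, 22, 15, 9, 12), (35, 10, 22, 15, 9, 31)}.
π[F, D]: project onto (F, D) → {(17, 12), (17, 31), (21, 23), (21, 39), (22, 12), (22, 31), (25, 23), (25, 39), (27, 23), (27, 39), (5, 12), (5, 31)}

{(17, 12), (17, 31), (21, 23), (21, 39), (22, 12), (22, 31), (25, 23), (25, 39), (27, 23), (27, 39), (5, 12), (5, 31)}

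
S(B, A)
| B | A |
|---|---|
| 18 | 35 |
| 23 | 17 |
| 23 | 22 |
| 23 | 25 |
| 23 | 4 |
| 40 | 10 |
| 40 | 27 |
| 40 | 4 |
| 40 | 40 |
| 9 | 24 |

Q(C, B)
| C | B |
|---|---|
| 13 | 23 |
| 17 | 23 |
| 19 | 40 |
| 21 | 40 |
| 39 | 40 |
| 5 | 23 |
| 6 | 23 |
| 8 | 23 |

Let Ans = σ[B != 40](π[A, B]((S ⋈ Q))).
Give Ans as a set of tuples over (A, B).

{(17, 23), (22, 23), (25, 23), (4, 23)}

Natural join on B: {(23, 17, 13), (23, 17, 17), (23, 17, 5), (23, 17, 6), (23, 17, 8), (23, 22, 13), (23, 22, 17), (23, 22, 5), (23, 22, 6), (23, 22, 8), (23, 25, 13), (23, 25, 17), (23, 25, 5), (23, 25, 6), (23, 25, 8), (23, 4, 13), (23, 4, 17), (23, 4, 5), (23, 4, 6), (23, 4, 8), (40, 10, 19), (40, 10, 21), (40, 10, 39), (40, 27, 19), (40, 27, 21), (40, 27, 39), (40, 4, 19), (40, 4, 21), (40, 4, 39), (40, 40, 19), (40, 40, 21), (40, 40, 39)}
π_{A, B} gives {(10, 40), (17, 23), (22, 23), (25, 23), (27, 40), (4, 23), (4, 40), (40, 40)} (24 duplicate(s) eliminated).
σ[B != 40]: keep tuples satisfying B != 40 → {(17, 23), (22, 23), (25, 23), (4, 23)}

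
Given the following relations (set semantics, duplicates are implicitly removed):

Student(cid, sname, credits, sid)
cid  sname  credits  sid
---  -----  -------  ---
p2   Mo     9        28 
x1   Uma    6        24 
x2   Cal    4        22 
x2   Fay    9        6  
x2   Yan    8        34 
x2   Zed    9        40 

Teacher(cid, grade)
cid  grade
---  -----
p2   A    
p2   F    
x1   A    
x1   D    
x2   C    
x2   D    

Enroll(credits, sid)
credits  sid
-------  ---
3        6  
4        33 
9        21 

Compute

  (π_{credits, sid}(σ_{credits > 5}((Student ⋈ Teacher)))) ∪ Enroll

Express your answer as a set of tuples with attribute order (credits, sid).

{(3, 6), (4, 33), (6, 24), (8, 34), (9, 21), (9, 28), (9, 40), (9, 6)}

Joining Student and Teacher on cid yields {(p2, Mo, 9, 28, A), (p2, Mo, 9, 28, F), (x1, Uma, 6, 24, A), (x1, Uma, 6, 24, D), (x2, Cal, 4, 22, C), (x2, Cal, 4, 22, D), (x2, Fay, 9, 6, C), (x2, Fay, 9, 6, D), (x2, Yan, 8, 34, C), (x2, Yan, 8, 34, D), (x2, Zed, 9, 40, C), (x2, Zed, 9, 40, D)}.
σ[credits > 5]: keep tuples satisfying credits > 5 → {(p2, Mo, 9, 28, A), (p2, Mo, 9, 28, F), (x1, Uma, 6, 24, A), (x1, Uma, 6, 24, D), (x2, Fay, 9, 6, C), (x2, Fay, 9, 6, D), (x2, Yan, 8, 34, C), (x2, Yan, 8, 34, D), (x2, Zed, 9, 40, C), (x2, Zed, 9, 40, D)}
π[credits, sid]: project onto (credits, sid) (5 duplicate(s) eliminated) → {(6, 24), (8, 34), (9, 28), (9, 40), (9, 6)}
Set union of the two operands is {(3, 6), (4, 33), (6, 24), (8, 34), (9, 21), (9, 28), (9, 40), (9, 6)}.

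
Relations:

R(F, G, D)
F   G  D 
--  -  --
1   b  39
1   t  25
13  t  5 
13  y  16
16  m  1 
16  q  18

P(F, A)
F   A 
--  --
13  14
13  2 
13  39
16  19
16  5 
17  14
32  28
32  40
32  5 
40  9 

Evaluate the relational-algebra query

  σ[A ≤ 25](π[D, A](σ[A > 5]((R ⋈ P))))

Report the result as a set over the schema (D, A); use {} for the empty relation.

Joining R and P on F yields {(13, t, 5, 14), (13, t, 5, 2), (13, t, 5, 39), (13, y, 16, 14), (13, y, 16, 2), (13, y, 16, 39), (16, m, 1, 19), (16, m, 1, 5), (16, q, 18, 19), (16, q, 18, 5)}.
σ[A > 5]: keep tuples satisfying A > 5 → {(13, t, 5, 14), (13, t, 5, 39), (13, y, 16, 14), (13, y, 16, 39), (16, m, 1, 19), (16, q, 18, 19)}
Keep only column(s) D, A: {(1, 19), (16, 14), (16, 39), (18, 19), (5, 14), (5, 39)}
σ[A ≤ 25]: keep tuples satisfying A ≤ 25 → {(1, 19), (16, 14), (18, 19), (5, 14)}

{(1, 19), (16, 14), (18, 19), (5, 14)}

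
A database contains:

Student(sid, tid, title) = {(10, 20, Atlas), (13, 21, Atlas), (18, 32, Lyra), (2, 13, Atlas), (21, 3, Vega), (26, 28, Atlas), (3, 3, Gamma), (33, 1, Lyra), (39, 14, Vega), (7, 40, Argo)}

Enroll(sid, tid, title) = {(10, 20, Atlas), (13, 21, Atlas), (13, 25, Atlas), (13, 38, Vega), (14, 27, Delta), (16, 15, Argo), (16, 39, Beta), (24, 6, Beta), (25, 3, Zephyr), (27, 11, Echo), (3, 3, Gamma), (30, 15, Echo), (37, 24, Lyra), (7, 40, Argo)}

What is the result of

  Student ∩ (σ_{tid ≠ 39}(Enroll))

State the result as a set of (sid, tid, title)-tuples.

Apply σ_{tid ≠ 39}; surviving tuples: {(10, 20, Atlas), (13, 21, Atlas), (13, 25, Atlas), (13, 38, Vega), (14, 27, Delta), (16, 15, Argo), (24, 6, Beta), (25, 3, Zephyr), (27, 11, Echo), (3, 3, Gamma), (30, 15, Echo), (37, 24, Lyra), (7, 40, Argo)}
Taking the intersection: {(10, 20, Atlas), (13, 21, Atlas), (3, 3, Gamma), (7, 40, Argo)}

{(10, 20, Atlas), (13, 21, Atlas), (3, 3, Gamma), (7, 40, Argo)}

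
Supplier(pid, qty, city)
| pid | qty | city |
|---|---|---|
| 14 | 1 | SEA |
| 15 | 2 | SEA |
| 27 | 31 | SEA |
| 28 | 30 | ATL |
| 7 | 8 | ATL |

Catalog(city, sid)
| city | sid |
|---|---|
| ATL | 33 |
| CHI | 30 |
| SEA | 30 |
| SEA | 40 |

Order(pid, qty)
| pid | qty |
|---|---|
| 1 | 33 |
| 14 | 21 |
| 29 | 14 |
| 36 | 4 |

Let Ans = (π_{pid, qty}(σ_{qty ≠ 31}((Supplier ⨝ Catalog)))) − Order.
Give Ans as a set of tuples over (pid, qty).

Joining Supplier and Catalog on city yields {(14, 1, SEA, 30), (14, 1, SEA, 40), (15, 2, SEA, 30), (15, 2, SEA, 40), (27, 31, SEA, 30), (27, 31, SEA, 40), (28, 30, ATL, 33), (7, 8, ATL, 33)}.
Filtering on qty ≠ 31 leaves {(14, 1, SEA, 30), (14, 1, SEA, 40), (15, 2, SEA, 30), (15, 2, SEA, 40), (28, 30, ATL, 33), (7, 8, ATL, 33)}.
Keep only column(s) pid, qty (2 duplicate(s) eliminated): {(14, 1), (15, 2), (28, 30), (7, 8)}
Taking the difference: {(14, 1), (15, 2), (28, 30), (7, 8)}

{(14, 1), (15, 2), (28, 30), (7, 8)}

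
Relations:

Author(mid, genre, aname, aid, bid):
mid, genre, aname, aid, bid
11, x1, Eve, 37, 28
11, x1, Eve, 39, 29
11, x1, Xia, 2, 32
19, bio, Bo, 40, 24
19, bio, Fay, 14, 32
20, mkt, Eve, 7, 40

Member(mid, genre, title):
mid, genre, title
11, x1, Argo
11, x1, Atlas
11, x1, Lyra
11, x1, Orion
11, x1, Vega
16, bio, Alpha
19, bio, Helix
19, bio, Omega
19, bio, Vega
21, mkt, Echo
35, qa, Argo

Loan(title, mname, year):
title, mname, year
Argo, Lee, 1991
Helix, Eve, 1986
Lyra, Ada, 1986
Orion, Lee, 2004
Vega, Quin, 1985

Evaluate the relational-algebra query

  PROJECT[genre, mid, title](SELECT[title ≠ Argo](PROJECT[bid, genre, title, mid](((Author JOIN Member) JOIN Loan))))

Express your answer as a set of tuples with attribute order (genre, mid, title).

Author ⋈ Member (natural join on mid, genre): {(11, x1, Eve, 37, 28, Argo), (11, x1, Eve, 37, 28, Atlas), (11, x1, Eve, 37, 28, Lyra), (11, x1, Eve, 37, 28, Orion), (11, x1, Eve, 37, 28, Vega), (11, x1, Eve, 39, 29, Argo), (11, x1, Eve, 39, 29, Atlas), (11, x1, Eve, 39, 29, Lyra), (11, x1, Eve, 39, 29, Orion), (11, x1, Eve, 39, 29, Vega), (11, x1, Xia, 2, 32, Argo), (11, x1, Xia, 2, 32, Atlas), (11, x1, Xia, 2, 32, Lyra), (11, x1, Xia, 2, 32, Orion), (11, x1, Xia, 2, 32, Vega), (19, bio, Bo, 40, 24, Helix), (19, bio, Bo, 40, 24, Omega), (19, bio, Bo, 40, 24, Vega), (19, bio, Fay, 14, 32, Helix), (19, bio, Fay, 14, 32, Omega), (19, bio, Fay, 14, 32, Vega)}
(Author JOIN Member) ⋈ Loan (natural join on title): {(11, x1, Eve, 37, 28, Argo, Lee, 1991), (11, x1, Eve, 37, 28, Lyra, Ada, 1986), (11, x1, Eve, 37, 28, Orion, Lee, 2004), (11, x1, Eve, 37, 28, Vega, Quin, 1985), (11, x1, Eve, 39, 29, Argo, Lee, 1991), (11, x1, Eve, 39, 29, Lyra, Ada, 1986), (11, x1, Eve, 39, 29, Orion, Lee, 2004), (11, x1, Eve, 39, 29, Vega, Quin, 1985), (11, x1, Xia, 2, 32, Argo, Lee, 1991), (11, x1, Xia, 2, 32, Lyra, Ada, 1986), (11, x1, Xia, 2, 32, Orion, Lee, 2004), (11, x1, Xia, 2, 32, Vega, Quin, 1985), (19, bio, Bo, 40, 24, Helix, Eve, 1986), (19, bio, Bo, 40, 24, Vega, Quin, 1985), (19, bio, Fay, 14, 32, Helix, Eve, 1986), (19, bio, Fay, 14, 32, Vega, Quin, 1985)}
π_{bid, genre, title, mid} gives {(24, bio, Helix, 19), (24, bio, Vega, 19), (28, x1, Argo, 11), (28, x1, Lyra, 11), (28, x1, Orion, 11), (28, x1, Vega, 11), (29, x1, Argo, 11), (29, x1, Lyra, 11), (29, x1, Orion, 11), (29, x1, Vega, 11), (32, bio, Helix, 19), (32, bio, Vega, 19), (32, x1, Argo, 11), (32, x1, Lyra, 11), (32, x1, Orion, 11), (32, x1, Vega, 11)}.
Filtering on title ≠ Argo leaves {(24, bio, Helix, 19), (24, bio, Vega, 19), (28, x1, Lyra, 11), (28, x1, Orion, 11), (28, x1, Vega, 11), (29, x1, Lyra, 11), (29, x1, Orion, 11), (29, x1, Vega, 11), (32, bio, Helix, 19), (32, bio, Vega, 19), (32, x1, Lyra, 11), (32, x1, Orion, 11), (32, x1, Vega, 11)}.
π_{genre, mid, title} gives {(bio, 19, Helix), (bio, 19, Vega), (x1, 11, Lyra), (x1, 11, Orion), (x1, 11, Vega)} (8 duplicate(s) eliminated).

{(bio, 19, Helix), (bio, 19, Vega), (x1, 11, Lyra), (x1, 11, Orion), (x1, 11, Vega)}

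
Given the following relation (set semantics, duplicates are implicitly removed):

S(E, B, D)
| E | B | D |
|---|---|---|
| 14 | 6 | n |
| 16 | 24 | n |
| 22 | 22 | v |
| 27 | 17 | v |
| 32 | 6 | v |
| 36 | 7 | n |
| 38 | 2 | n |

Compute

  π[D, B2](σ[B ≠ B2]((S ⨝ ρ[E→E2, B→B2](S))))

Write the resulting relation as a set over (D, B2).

ρ[E→E2, B→B2]: schema becomes (E2, B2, D); tuples unchanged.
Natural join on D: {(14, 6, n, 14, 6), (14, 6, n, 16, 24), (14, 6, n, 36, 7), (14, 6, n, 38, 2), (16, 24, n, 14, 6), (16, 24, n, 16, 24), (16, 24, n, 36, 7), (16, 24, n, 38, 2), (22, 22, v, 22, 22), (22, 22, v, 27, 17), (22, 22, v, 32, 6), (27, 17, v, 22, 22), (27, 17, v, 27, 17), (27, 17, v, 32, 6), (32, 6, v, 22, 22), (32, 6, v, 27, 17), (32, 6, v, 32, 6), (36, 7, n, 14, 6), (36, 7, n, 16, 24), (36, 7, n, 36, 7), (36, 7, n, 38, 2), (38, 2, n, 14, 6), (38, 2, n, 16, 24), (38, 2, n, 36, 7), (38, 2, n, 38, 2)}
Selection B ≠ B2: {(14, 6, n, 16, 24), (14, 6, n, 36, 7), (14, 6, n, 38, 2), (16, 24, n, 14, 6), (16, 24, n, 36, 7), (16, 24, n, 38, 2), (22, 22, v, 27, 17), (22, 22, v, 32, 6), (27, 17, v, 22, 22), (27, 17, v, 32, 6), (32, 6, v, 22, 22), (32, 6, v, 27, 17), (36, 7, n, 14, 6), (36, 7, n, 16, 24), (36, 7, n, 38, 2), (38, 2, n, 14, 6), (38, 2, n, 16, 24), (38, 2, n, 36, 7)}
Keep only column(s) D, B2 (11 duplicate(s) eliminated): {(n, 2), (n, 24), (n, 6), (n, 7), (v, 17), (v, 22), (v, 6)}

{(n, 2), (n, 24), (n, 6), (n, 7), (v, 17), (v, 22), (v, 6)}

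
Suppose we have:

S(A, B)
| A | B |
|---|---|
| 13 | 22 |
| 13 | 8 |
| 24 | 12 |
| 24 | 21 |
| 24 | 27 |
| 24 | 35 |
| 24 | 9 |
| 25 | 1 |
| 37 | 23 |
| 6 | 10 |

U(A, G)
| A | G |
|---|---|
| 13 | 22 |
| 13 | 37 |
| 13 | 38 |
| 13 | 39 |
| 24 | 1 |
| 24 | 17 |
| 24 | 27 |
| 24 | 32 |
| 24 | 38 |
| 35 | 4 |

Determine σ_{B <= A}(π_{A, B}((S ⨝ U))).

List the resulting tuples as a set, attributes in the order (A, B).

Joining S and U on A yields {(13, 22, 22), (13, 22, 37), (13, 22, 38), (13, 22, 39), (13, 8, 22), (13, 8, 37), (13, 8, 38), (13, 8, 39), (24, 12, 1), (24, 12, 17), (24, 12, 27), (24, 12, 32), (24, 12, 38), (24, 21, 1), (24, 21, 17), (24, 21, 27), (24, 21, 32), (24, 21, 38), (24, 27, 1), (24, 27, 17), (24, 27, 27), (24, 27, 32), (24, 27, 38), (24, 35, 1), (24, 35, 17), (24, 35, 27), (24, 35, 32), (24, 35, 38), (24, 9, 1), (24, 9, 17), (24, 9, 27), (24, 9, 32), (24, 9, 38)}.
π[A, B]: project onto (A, B) (26 duplicate(s) eliminated) → {(13, 22), (13, 8), (24, 12), (24, 21), (24, 27), (24, 35), (24, 9)}
Selection B <= A: {(13, 8), (24, 12), (24, 21), (24, 9)}

{(13, 8), (24, 12), (24, 21), (24, 9)}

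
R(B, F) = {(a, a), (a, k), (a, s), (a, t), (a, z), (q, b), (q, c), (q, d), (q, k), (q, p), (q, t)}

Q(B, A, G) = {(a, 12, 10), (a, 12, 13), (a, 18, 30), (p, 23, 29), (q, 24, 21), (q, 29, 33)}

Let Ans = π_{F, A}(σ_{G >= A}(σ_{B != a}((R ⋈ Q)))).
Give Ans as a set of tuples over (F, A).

{(b, 29), (c, 29), (d, 29), (k, 29), (p, 29), (t, 29)}

Natural join on B: {(a, a, 12, 10), (a, a, 12, 13), (a, a, 18, 30), (a, k, 12, 10), (a, k, 12, 13), (a, k, 18, 30), (a, s, 12, 10), (a, s, 12, 13), (a, s, 18, 30), (a, t, 12, 10), (a, t, 12, 13), (a, t, 18, 30), (a, z, 12, 10), (a, z, 12, 13), (a, z, 18, 30), (q, b, 24, 21), (q, b, 29, 33), (q, c, 24, 21), (q, c, 29, 33), (q, d, 24, 21), (q, d, 29, 33), (q, k, 24, 21), (q, k, 29, 33), (q, p, 24, 21), (q, p, 29, 33), (q, t, 24, 21), (q, t, 29, 33)}
σ[B != a]: keep tuples satisfying B != a → {(q, b, 24, 21), (q, b, 29, 33), (q, c, 24, 21), (q, c, 29, 33), (q, d, 24, 21), (q, d, 29, 33), (q, k, 24, 21), (q, k, 29, 33), (q, p, 24, 21), (q, p, 29, 33), (q, t, 24, 21), (q, t, 29, 33)}
σ[G >= A]: keep tuples satisfying G >= A → {(q, b, 29, 33), (q, c, 29, 33), (q, d, 29, 33), (q, k, 29, 33), (q, p, 29, 33), (q, t, 29, 33)}
π[F, A]: project onto (F, A) → {(b, 29), (c, 29), (d, 29), (k, 29), (p, 29), (t, 29)}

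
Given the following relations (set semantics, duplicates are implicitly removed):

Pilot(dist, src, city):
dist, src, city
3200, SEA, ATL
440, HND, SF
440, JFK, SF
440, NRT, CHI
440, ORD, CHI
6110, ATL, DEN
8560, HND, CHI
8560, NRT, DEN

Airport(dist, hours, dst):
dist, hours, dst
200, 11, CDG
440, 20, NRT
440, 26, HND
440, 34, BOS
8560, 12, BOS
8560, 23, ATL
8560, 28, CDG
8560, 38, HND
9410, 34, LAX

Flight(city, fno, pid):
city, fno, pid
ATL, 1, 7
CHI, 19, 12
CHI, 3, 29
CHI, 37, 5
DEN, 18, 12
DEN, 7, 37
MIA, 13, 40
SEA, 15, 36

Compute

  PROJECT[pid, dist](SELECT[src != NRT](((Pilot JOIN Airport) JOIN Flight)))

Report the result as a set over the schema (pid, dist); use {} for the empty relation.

Joining Pilot and Airport on dist yields {(440, HND, SF, 20, NRT), (440, HND, SF, 26, HND), (440, HND, SF, 34, BOS), (440, JFK, SF, 20, NRT), (440, JFK, SF, 26, HND), (440, JFK, SF, 34, BOS), (440, NRT, CHI, 20, NRT), (440, NRT, CHI, 26, HND), (440, NRT, CHI, 34, BOS), (440, ORD, CHI, 20, NRT), (440, ORD, CHI, 26, HND), (440, ORD, CHI, 34, BOS), (8560, HND, CHI, 12, BOS), (8560, HND, CHI, 23, ATL), (8560, HND, CHI, 28, CDG), (8560, HND, CHI, 38, HND), (8560, NRT, DEN, 12, BOS), (8560, NRT, DEN, 23, ATL), (8560, NRT, DEN, 28, CDG), (8560, NRT, DEN, 38, HND)}.
Joining (Pilot JOIN Airport) and Flight on city yields {(440, NRT, CHI, 20, NRT, 19, 12), (440, NRT, CHI, 20, NRT, 3, 29), (440, NRT, CHI, 20, NRT, 37, 5), (440, NRT, CHI, 26, HND, 19, 12), (440, NRT, CHI, 26, HND, 3, 29), (440, NRT, CHI, 26, HND, 37, 5), (440, NRT, CHI, 34, BOS, 19, 12), (440, NRT, CHI, 34, BOS, 3, 29), (440, NRT, CHI, 34, BOS, 37, 5), (440, ORD, CHI, 20, NRT, 19, 12), (440, ORD, CHI, 20, NRT, 3, 29), (440, ORD, CHI, 20, NRT, 37, 5), (440, ORD, CHI, 26, HND, 19, 12), (440, ORD, CHI, 26, HND, 3, 29), (440, ORD, CHI, 26, HND, 37, 5), (440, ORD, CHI, 34, BOS, 19, 12), (440, ORD, CHI, 34, BOS, 3, 29), (440, ORD, CHI, 34, BOS, 37, 5), (8560, HND, CHI, 12, BOS, 19, 12), (8560, HND, CHI, 12, BOS, 3, 29), (8560, HND, CHI, 12, BOS, 37, 5), (8560, HND, CHI, 23, ATL, 19, 12), (8560, HND, CHI, 23, ATL, 3, 29), (8560, HND, CHI, 23, ATL, 37, 5), (8560, HND, CHI, 28, CDG, 19, 12), (8560, HND, CHI, 28, CDG, 3, 29), (8560, HND, CHI, 28, CDG, 37, 5), (8560, HND, CHI, 38, HND, 19, 12), (8560, HND, CHI, 38, HND, 3, 29), (8560, HND, CHI, 38, HND, 37, 5), (8560, NRT, DEN, 12, BOS, 18, 12), (8560, NRT, DEN, 12, BOS, 7, 37), (8560, NRT, DEN, 23, ATL, 18, 12), (8560, NRT, DEN, 23, ATL, 7, 37), (8560, NRT, DEN, 28, CDG, 18, 12), (8560, NRT, DEN, 28, CDG, 7, 37), (8560, NRT, DEN, 38, HND, 18, 12), (8560, NRT, DEN, 38, HND, 7, 37)}.
Filtering on src != NRT leaves {(440, ORD, CHI, 20, NRT, 19, 12), (440, ORD, CHI, 20, NRT, 3, 29), (440, ORD, CHI, 20, NRT, 37, 5), (440, ORD, CHI, 26, HND, 19, 12), (440, ORD, CHI, 26, HND, 3, 29), (440, ORD, CHI, 26, HND, 37, 5), (440, ORD, CHI, 34, BOS, 19, 12), (440, ORD, CHI, 34, BOS, 3, 29), (440, ORD, CHI, 34, BOS, 37, 5), (8560, HND, CHI, 12, BOS, 19, 12), (8560, HND, CHI, 12, BOS, 3, 29), (8560, HND, CHI, 12, BOS, 37, 5), (8560, HND, CHI, 23, ATL, 19, 12), (8560, HND, CHI, 23, ATL, 3, 29), (8560, HND, CHI, 23, ATL, 37, 5), (8560, HND, CHI, 28, CDG, 19, 12), (8560, HND, CHI, 28, CDG, 3, 29), (8560, HND, CHI, 28, CDG, 37, 5), (8560, HND, CHI, 38, HND, 19, 12), (8560, HND, CHI, 38, HND, 3, 29), (8560, HND, CHI, 38, HND, 37, 5)}.
Keep only column(s) pid, dist (15 duplicate(s) eliminated): {(12, 440), (12, 8560), (29, 440), (29, 8560), (5, 440), (5, 8560)}

{(12, 440), (12, 8560), (29, 440), (29, 8560), (5, 440), (5, 8560)}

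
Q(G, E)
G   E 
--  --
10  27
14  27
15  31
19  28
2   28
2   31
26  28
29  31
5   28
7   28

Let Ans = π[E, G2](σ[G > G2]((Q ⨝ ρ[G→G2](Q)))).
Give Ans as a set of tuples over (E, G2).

{(27, 10), (28, 19), (28, 2), (28, 5), (28, 7), (31, 15), (31, 2)}

ρ[G→G2]: schema becomes (G2, E); tuples unchanged.
Natural join on E: {(10, 27, 10), (10, 27, 14), (14, 27, 10), (14, 27, 14), (15, 31, 15), (15, 31, 2), (15, 31, 29), (19, 28, 19), (19, 28, 2), (19, 28, 26), (19, 28, 5), (19, 28, 7), (2, 28, 19), (2, 28, 2), (2, 28, 26), (2, 28, 5), (2, 28, 7), (2, 31, 15), (2, 31, 2), (2, 31, 29), (26, 28, 19), (26, 28, 2), (26, 28, 26), (26, 28, 5), (26, 28, 7), (29, 31, 15), (29, 31, 2), (29, 31, 29), (5, 28, 19), (5, 28, 2), (5, 28, 26), (5, 28, 5), (5, 28, 7), (7, 28, 19), (7, 28, 2), (7, 28, 26), (7, 28, 5), (7, 28, 7)}
Selection G > G2: {(14, 27, 10), (15, 31, 2), (19, 28, 2), (19, 28, 5), (19, 28, 7), (26, 28, 19), (26, 28, 2), (26, 28, 5), (26, 28, 7), (29, 31, 15), (29, 31, 2), (5, 28, 2), (7, 28, 2), (7, 28, 5)}
π_{E, G2} gives {(27, 10), (28, 19), (28, 2), (28, 5), (28, 7), (31, 15), (31, 2)} (7 duplicate(s) eliminated).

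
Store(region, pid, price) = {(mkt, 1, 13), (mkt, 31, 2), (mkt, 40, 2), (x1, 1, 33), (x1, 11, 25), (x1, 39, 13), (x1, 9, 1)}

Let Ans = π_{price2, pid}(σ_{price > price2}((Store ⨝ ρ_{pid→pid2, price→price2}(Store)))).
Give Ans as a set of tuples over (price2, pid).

{(1, 1), (1, 11), (1, 39), (13, 1), (13, 11), (2, 1), (25, 1)}

ρ[pid→pid2, price→price2]: schema becomes (region, pid2, price2); tuples unchanged.
Natural join on region: {(mkt, 1, 13, 1, 13), (mkt, 1, 13, 31, 2), (mkt, 1, 13, 40, 2), (mkt, 31, 2, 1, 13), (mkt, 31, 2, 31, 2), (mkt, 31, 2, 40, 2), (mkt, 40, 2, 1, 13), (mkt, 40, 2, 31, 2), (mkt, 40, 2, 40, 2), (x1, 1, 33, 1, 33), (x1, 1, 33, 11, 25), (x1, 1, 33, 39, 13), (x1, 1, 33, 9, 1), (x1, 11, 25, 1, 33), (x1, 11, 25, 11, 25), (x1, 11, 25, 39, 13), (x1, 11, 25, 9, 1), (x1, 39, 13, 1, 33), (x1, 39, 13, 11, 25), (x1, 39, 13, 39, 13), (x1, 39, 13, 9, 1), (x1, 9, 1, 1, 33), (x1, 9, 1, 11, 25), (x1, 9, 1, 39, 13), (x1, 9, 1, 9, 1)}
Filtering on price > price2 leaves {(mkt, 1, 13, 31, 2), (mkt, 1, 13, 40, 2), (x1, 1, 33, 11, 25), (x1, 1, 33, 39, 13), (x1, 1, 33, 9, 1), (x1, 11, 25, 39, 13), (x1, 11, 25, 9, 1), (x1, 39, 13, 9, 1)}.
Keep only column(s) price2, pid (1 duplicate(s) eliminated): {(1, 1), (1, 11), (1, 39), (13, 1), (13, 11), (2, 1), (25, 1)}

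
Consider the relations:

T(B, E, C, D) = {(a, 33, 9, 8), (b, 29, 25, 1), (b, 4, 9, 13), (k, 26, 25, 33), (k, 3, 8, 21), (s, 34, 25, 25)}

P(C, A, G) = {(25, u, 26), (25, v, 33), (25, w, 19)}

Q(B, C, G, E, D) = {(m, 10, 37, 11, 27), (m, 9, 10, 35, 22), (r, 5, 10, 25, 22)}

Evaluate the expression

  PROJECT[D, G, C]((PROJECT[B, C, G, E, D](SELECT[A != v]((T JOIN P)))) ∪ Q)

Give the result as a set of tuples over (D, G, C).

{(1, 19, 25), (1, 26, 25), (22, 10, 5), (22, 10, 9), (25, 19, 25), (25, 26, 25), (27, 37, 10), (33, 19, 25), (33, 26, 25)}

Natural join on C: {(b, 29, 25, 1, u, 26), (b, 29, 25, 1, v, 33), (b, 29, 25, 1, w, 19), (k, 26, 25, 33, u, 26), (k, 26, 25, 33, v, 33), (k, 26, 25, 33, w, 19), (s, 34, 25, 25, u, 26), (s, 34, 25, 25, v, 33), (s, 34, 25, 25, w, 19)}
Apply σ_{A != v}; surviving tuples: {(b, 29, 25, 1, u, 26), (b, 29, 25, 1, w, 19), (k, 26, 25, 33, u, 26), (k, 26, 25, 33, w, 19), (s, 34, 25, 25, u, 26), (s, 34, 25, 25, w, 19)}
Projecting to B, C, G, E, D: {(b, 25, 19, 29, 1), (b, 25, 26, 29, 1), (k, 25, 19, 26, 33), (k, 25, 26, 26, 33), (s, 25, 19, 34, 25), (s, 25, 26, 34, 25)}
Set union of the two operands is {(b, 25, 19, 29, 1), (b, 25, 26, 29, 1), (k, 25, 19, 26, 33), (k, 25, 26, 26, 33), (m, 10, 37, 11, 27), (m, 9, 10, 35, 22), (r, 5, 10, 25, 22), (s, 25, 19, 34, 25), (s, 25, 26, 34, 25)}.
Projecting to D, G, C: {(1, 19, 25), (1, 26, 25), (22, 10, 5), (22, 10, 9), (25, 19, 25), (25, 26, 25), (27, 37, 10), (33, 19, 25), (33, 26, 25)}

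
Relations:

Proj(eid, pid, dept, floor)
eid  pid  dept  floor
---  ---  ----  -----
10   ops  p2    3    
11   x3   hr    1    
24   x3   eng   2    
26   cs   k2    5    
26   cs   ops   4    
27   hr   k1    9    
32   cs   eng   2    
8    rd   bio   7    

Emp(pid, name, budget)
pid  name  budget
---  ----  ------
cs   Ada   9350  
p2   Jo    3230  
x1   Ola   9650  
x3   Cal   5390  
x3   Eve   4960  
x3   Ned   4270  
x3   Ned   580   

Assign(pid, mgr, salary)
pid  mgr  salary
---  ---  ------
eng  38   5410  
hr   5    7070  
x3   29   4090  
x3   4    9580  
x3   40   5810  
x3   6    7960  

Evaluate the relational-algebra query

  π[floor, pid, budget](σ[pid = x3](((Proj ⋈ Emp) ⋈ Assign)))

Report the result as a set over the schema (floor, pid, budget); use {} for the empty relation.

Proj ⋈ Emp (natural join on pid): {(11, x3, hr, 1, Cal, 5390), (11, x3, hr, 1, Eve, 4960), (11, x3, hr, 1, Ned, 4270), (11, x3, hr, 1, Ned, 580), (24, x3, eng, 2, Cal, 5390), (24, x3, eng, 2, Eve, 4960), (24, x3, eng, 2, Ned, 4270), (24, x3, eng, 2, Ned, 580), (26, cs, k2, 5, Ada, 9350), (26, cs, ops, 4, Ada, 9350), (32, cs, eng, 2, Ada, 9350)}
(Proj ⋈ Emp) ⋈ Assign (natural join on pid): {(11, x3, hr, 1, Cal, 5390, 29, 4090), (11, x3, hr, 1, Cal, 5390, 4, 9580), (11, x3, hr, 1, Cal, 5390, 40, 5810), (11, x3, hr, 1, Cal, 5390, 6, 7960), (11, x3, hr, 1, Eve, 4960, 29, 4090), (11, x3, hr, 1, Eve, 4960, 4, 9580), (11, x3, hr, 1, Eve, 4960, 40, 5810), (11, x3, hr, 1, Eve, 4960, 6, 7960), (11, x3, hr, 1, Ned, 4270, 29, 4090), (11, x3, hr, 1, Ned, 4270, 4, 9580), (11, x3, hr, 1, Ned, 4270, 40, 5810), (11, x3, hr, 1, Ned, 4270, 6, 7960), (11, x3, hr, 1, Ned, 580, 29, 4090), (11, x3, hr, 1, Ned, 580, 4, 9580), (11, x3, hr, 1, Ned, 580, 40, 5810), (11, x3, hr, 1, Ned, 580, 6, 7960), (24, x3, eng, 2, Cal, 5390, 29, 4090), (24, x3, eng, 2, Cal, 5390, 4, 9580), (24, x3, eng, 2, Cal, 5390, 40, 5810), (24, x3, eng, 2, Cal, 5390, 6, 7960), (24, x3, eng, 2, Eve, 4960, 29, 4090), (24, x3, eng, 2, Eve, 4960, 4, 9580), (24, x3, eng, 2, Eve, 4960, 40, 5810), (24, x3, eng, 2, Eve, 4960, 6, 7960), (24, x3, eng, 2, Ned, 4270, 29, 4090), (24, x3, eng, 2, Ned, 4270, 4, 9580), (24, x3, eng, 2, Ned, 4270, 40, 5810), (24, x3, eng, 2, Ned, 4270, 6, 7960), (24, x3, eng, 2, Ned, 580, 29, 4090), (24, x3, eng, 2, Ned, 580, 4, 9580), (24, x3, eng, 2, Ned, 580, 40, 5810), (24, x3, eng, 2, Ned, 580, 6, 7960)}
Filtering on pid = x3 leaves {(11, x3, hr, 1, Cal, 5390, 29, 4090), (11, x3, hr, 1, Cal, 5390, 4, 9580), (11, x3, hr, 1, Cal, 5390, 40, 5810), (11, x3, hr, 1, Cal, 5390, 6, 7960), (11, x3, hr, 1, Eve, 4960, 29, 4090), (11, x3, hr, 1, Eve, 4960, 4, 9580), (11, x3, hr, 1, Eve, 4960, 40, 5810), (11, x3, hr, 1, Eve, 4960, 6, 7960), (11, x3, hr, 1, Ned, 4270, 29, 4090), (11, x3, hr, 1, Ned, 4270, 4, 9580), (11, x3, hr, 1, Ned, 4270, 40, 5810), (11, x3, hr, 1, Ned, 4270, 6, 7960), (11, x3, hr, 1, Ned, 580, 29, 4090), (11, x3, hr, 1, Ned, 580, 4, 9580), (11, x3, hr, 1, Ned, 580, 40, 5810), (11, x3, hr, 1, Ned, 580, 6, 7960), (24, x3, eng, 2, Cal, 5390, 29, 4090), (24, x3, eng, 2, Cal, 5390, 4, 9580), (24, x3, eng, 2, Cal, 5390, 40, 5810), (24, x3, eng, 2, Cal, 5390, 6, 7960), (24, x3, eng, 2, Eve, 4960, 29, 4090), (24, x3, eng, 2, Eve, 4960, 4, 9580), (24, x3, eng, 2, Eve, 4960, 40, 5810), (24, x3, eng, 2, Eve, 4960, 6, 7960), (24, x3, eng, 2, Ned, 4270, 29, 4090), (24, x3, eng, 2, Ned, 4270, 4, 9580), (24, x3, eng, 2, Ned, 4270, 40, 5810), (24, x3, eng, 2, Ned, 4270, 6, 7960), (24, x3, eng, 2, Ned, 580, 29, 4090), (24, x3, eng, 2, Ned, 580, 4, 9580), (24, x3, eng, 2, Ned, 580, 40, 5810), (24, x3, eng, 2, Ned, 580, 6, 7960)}.
Projecting to floor, pid, budget (24 duplicate(s) eliminated): {(1, x3, 4270), (1, x3, 4960), (1, x3, 5390), (1, x3, 580), (2, x3, 4270), (2, x3, 4960), (2, x3, 5390), (2, x3, 580)}

{(1, x3, 4270), (1, x3, 4960), (1, x3, 5390), (1, x3, 580), (2, x3, 4270), (2, x3, 4960), (2, x3, 5390), (2, x3, 580)}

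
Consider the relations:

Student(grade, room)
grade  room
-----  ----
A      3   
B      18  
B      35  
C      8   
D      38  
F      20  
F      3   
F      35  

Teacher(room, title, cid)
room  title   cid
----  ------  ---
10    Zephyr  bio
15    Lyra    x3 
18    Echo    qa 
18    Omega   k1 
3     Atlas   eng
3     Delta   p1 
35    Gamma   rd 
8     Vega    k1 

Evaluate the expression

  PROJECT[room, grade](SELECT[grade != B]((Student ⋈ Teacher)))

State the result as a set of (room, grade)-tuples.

{(3, A), (3, F), (35, F), (8, C)}

Joining Student and Teacher on room yields {(A, 3, Atlas, eng), (A, 3, Delta, p1), (B, 18, Echo, qa), (B, 18, Omega, k1), (B, 35, Gamma, rd), (C, 8, Vega, k1), (F, 3, Atlas, eng), (F, 3, Delta, p1), (F, 35, Gamma, rd)}.
Apply σ_{grade != B}; surviving tuples: {(A, 3, Atlas, eng), (A, 3, Delta, p1), (C, 8, Vega, k1), (F, 3, Atlas, eng), (F, 3, Delta, p1), (F, 35, Gamma, rd)}
π[room, grade]: project onto (room, grade) (2 duplicate(s) eliminated) → {(3, A), (3, F), (35, F), (8, C)}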